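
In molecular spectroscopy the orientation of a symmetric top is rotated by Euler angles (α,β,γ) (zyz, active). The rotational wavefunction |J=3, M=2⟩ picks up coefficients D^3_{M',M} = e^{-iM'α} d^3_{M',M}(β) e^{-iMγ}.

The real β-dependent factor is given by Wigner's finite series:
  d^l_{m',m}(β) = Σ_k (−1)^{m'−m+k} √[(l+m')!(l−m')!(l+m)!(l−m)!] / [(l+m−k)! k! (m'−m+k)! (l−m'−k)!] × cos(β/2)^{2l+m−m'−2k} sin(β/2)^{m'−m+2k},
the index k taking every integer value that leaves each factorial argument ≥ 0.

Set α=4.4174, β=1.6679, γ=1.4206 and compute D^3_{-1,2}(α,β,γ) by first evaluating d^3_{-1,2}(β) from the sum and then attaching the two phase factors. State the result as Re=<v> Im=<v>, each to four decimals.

Re=-0.0017 Im=0.3060

Split into d^3_{-1,2}(β=1.6679) × two z-phases.
Half-angle: c=0.671956, s=0.740591. N=√(2·24·120·1)=75.894664
The bounds max(0,m−m')=3 and min(l+m,l−m')=4 give 2 terms
  k=3: (−1)^0·75.8947/(12)·0.6720^3·0.7406^3 = +0.779449
  k=4: (−1)^1·75.8947/(24)·0.6720^1·0.7406^5 = -0.473406
d^3_{-1,2}(1.6679) = +0.779449 -0.473406 = +0.306043
D = (-0.290729-0.956805i)·(+0.306043)·(-0.955220-0.295895i) = -0.001654+0.306039i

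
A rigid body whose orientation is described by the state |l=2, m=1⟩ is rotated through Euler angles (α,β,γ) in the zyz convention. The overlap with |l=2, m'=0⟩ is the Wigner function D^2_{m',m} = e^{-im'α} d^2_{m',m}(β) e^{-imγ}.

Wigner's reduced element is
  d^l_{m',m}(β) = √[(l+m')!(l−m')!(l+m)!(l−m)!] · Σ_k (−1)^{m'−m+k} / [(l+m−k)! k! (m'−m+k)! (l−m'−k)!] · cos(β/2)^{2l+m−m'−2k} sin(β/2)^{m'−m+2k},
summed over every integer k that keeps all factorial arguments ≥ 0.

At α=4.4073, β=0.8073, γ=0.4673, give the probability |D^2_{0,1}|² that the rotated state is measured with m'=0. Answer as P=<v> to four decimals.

P=0.3743

Split into d^2_{0,1}(β=0.8073) × two z-phases.
c=cos(0.8073/2)=0.919633, s=sin(0.8073/2)=0.392778; N=√[2·2·6·1]=4.898979
The bounds max(0,m−m')=1 and min(l+m,l−m')=2 give 2 terms
  k=1: (−1)^0·4.8990/(2)·0.9196^3·0.3928^1 = +0.748284
  k=2: (−1)^1·4.8990/(2)·0.9196^1·0.3928^3 = -0.136499
d^2_{0,1}(0.8073) = +0.748284 -0.136499 = +0.611785
|D^2_{0,1}|² = |d^2_{0,1}(β)|² = (+0.611785)² = 0.374281 (the z-rotation phases have unit modulus)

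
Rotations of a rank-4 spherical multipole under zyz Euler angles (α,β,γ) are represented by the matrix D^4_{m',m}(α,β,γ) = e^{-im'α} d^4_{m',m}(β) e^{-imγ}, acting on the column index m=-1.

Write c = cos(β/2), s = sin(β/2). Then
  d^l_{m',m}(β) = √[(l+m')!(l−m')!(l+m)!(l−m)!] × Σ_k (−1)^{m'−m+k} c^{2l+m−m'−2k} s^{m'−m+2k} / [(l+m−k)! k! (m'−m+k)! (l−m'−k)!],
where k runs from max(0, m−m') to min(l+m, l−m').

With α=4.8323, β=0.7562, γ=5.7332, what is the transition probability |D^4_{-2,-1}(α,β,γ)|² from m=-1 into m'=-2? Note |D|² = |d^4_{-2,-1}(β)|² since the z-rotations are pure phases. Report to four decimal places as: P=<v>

First d^4_{-2,-1}(β=0.7562), then the phase factors e^{-i(-2)α} and e^{-i(-1)γ}:
Half-angle: c=0.929368, s=0.369155. N=√(2·720·6·120)=1018.233765
The bounds max(0,m−m')=1 and min(l+m,l−m')=3 give 3 terms
  k=1: (−1)^0·1018.2338/(240)·0.9294^7·0.3692^1 = +0.937904
  k=2: (−1)^1·1018.2338/(48)·0.9294^5·0.3692^3 = -0.739898
  k=3: (−1)^2·1018.2338/(72)·0.9294^3·0.3692^5 = +0.077826
d^4_{-2,-1}(0.7562) = +0.937904 -0.739898 +0.077826 = +0.275832
|D^4_{-2,-1}|² = |d^4_{-2,-1}(β)|² = (+0.275832)² = 0.076083 (the z-rotation phases have unit modulus)

P=0.0761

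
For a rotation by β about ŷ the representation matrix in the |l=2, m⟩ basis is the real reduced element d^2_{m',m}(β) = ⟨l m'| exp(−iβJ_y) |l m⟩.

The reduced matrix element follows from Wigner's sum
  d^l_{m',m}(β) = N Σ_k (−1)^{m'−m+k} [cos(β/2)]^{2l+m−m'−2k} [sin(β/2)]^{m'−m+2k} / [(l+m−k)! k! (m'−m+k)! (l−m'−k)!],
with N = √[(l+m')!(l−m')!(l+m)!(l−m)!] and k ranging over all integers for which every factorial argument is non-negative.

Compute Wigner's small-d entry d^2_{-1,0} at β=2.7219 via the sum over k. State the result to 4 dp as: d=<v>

d=-0.4557

d^2_{-1,0}(β=2.7219) via Wigner's sum:
c=cos(2.7219/2)=0.208310, s=sin(2.7219/2)=0.978063; N=√[1·6·2·2]=4.898979
k: max(0,(0)−(-1))=1 … min(2+(0),2−(-1))=2
  k=1: (−1)^0·4.8990/(2)·0.2083^3·0.9781^1 = +0.021656
  k=2: (−1)^1·4.8990/(2)·0.2083^1·0.9781^3 = -0.477403
d^2_{-1,0}(2.7219) = +0.021656 -0.477403 = -0.455748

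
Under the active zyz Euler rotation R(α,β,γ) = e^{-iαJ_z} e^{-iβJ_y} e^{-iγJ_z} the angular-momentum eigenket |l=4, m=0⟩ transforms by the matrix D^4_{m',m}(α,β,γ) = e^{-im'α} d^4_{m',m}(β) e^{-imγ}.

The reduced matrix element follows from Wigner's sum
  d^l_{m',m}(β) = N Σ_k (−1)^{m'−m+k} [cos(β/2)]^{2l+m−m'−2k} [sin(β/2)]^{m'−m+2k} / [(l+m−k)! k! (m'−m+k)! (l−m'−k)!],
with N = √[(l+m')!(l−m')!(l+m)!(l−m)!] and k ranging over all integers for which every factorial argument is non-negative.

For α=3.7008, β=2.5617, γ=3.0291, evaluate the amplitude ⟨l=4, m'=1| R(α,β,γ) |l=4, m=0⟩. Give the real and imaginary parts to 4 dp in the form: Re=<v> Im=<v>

Re=-0.4123 Im=0.2581

D^4_{1,0}(3.7008,2.5617,3.0291) = e^{-i·1·3.7008}·d^4_{1,0}(2.5617)·e^{-i·0·3.0291}. Compute d first:
Half-angle: c=0.285901, s=0.958259. N=√(120·6·24·24)=643.987578
Admissible k: 0..3 (factorial args all ≥0)
  k=0: (−1)^1·643.9876/(144)·0.2859^7·0.9583^1 = -0.000669
  k=1: (−1)^2·643.9876/(24)·0.2859^5·0.9583^3 = +0.045102
  k=2: (−1)^3·643.9876/(24)·0.2859^3·0.9583^5 = -0.506673
  k=3: (−1)^4·643.9876/(144)·0.2859^1·0.9583^7 = +0.948662
d^4_{1,0}(2.5617) = -0.000669 +0.045102 -0.506673 +0.948662 = +0.486422
Attach z-rotation phases: D = e^{-i(1)(3.7008)}·(+0.486422)·e^{-i(0)(3.0291)} = -0.412328+0.258054i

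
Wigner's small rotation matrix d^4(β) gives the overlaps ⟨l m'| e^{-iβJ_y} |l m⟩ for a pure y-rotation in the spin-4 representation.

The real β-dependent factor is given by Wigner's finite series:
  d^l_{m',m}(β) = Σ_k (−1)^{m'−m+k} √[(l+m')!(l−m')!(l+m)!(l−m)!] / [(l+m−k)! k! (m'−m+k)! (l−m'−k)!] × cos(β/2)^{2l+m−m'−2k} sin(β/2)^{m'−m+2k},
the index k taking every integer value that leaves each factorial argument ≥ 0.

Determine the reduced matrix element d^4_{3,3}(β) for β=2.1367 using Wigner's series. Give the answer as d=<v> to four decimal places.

d=-0.0642

d^4_{3,3}(β=2.1367) via Wigner's sum:
c=cos(2.1367/2)=0.481571, s=sin(2.1367/2)=0.876407; N=√[5040·1·5040·1]=5040.000000
k∈{0,1} keeps every argument non-negative
  k=0: (−1)^0·5040.0000/(5040)·0.4816^8·0.8764^0 = +0.002893
  k=1: (−1)^1·5040.0000/(720)·0.4816^6·0.8764^2 = -0.067061
d^4_{3,3}(2.1367) = +0.002893 -0.067061 = -0.064169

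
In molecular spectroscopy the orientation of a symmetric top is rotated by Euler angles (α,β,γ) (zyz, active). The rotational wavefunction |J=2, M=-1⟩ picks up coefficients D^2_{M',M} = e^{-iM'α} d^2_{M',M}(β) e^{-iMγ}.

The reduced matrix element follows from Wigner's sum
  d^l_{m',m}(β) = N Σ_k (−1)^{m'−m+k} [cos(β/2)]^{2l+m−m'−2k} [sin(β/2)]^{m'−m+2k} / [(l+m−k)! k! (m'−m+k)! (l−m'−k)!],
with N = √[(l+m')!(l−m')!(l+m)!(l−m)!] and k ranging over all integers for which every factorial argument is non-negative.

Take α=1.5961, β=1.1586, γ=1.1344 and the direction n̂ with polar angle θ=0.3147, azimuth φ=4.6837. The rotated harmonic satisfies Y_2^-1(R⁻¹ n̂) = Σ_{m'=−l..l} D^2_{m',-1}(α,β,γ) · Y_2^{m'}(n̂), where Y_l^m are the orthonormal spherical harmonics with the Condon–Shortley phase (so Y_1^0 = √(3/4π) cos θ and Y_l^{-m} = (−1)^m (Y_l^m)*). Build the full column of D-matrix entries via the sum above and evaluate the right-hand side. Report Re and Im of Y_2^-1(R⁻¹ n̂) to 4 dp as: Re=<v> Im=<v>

Need the full column D^2_{m',-1} for m'=−2..2 at α=1.5961, β=1.1586, γ=1.1344.
cos(β/2)=0.836846, sin(β/2)=0.547438
d^2_{-2,-1}: single k=1 term ⇒ +0.641655;  D = -0.241449-0.594495i
d^2_{-1,-1}: k∈[0..1] ⇒ +0.490436 -0.629626 = -0.139190;  D = +0.127593-0.055622i
d^2_{0,-1}: k∈[0..1] ⇒ -0.785864 +0.336300 = -0.449564;  D = -0.190020-0.407432i
d^2_{1,-1}: k∈[0..1] ⇒ +0.629626 -0.089813 = +0.539813;  D = +0.483293-0.240471i
d^2_{2,-1}: single k=0 term ⇒ -0.274588;  D = +0.128502+0.242664i
Y_2^{m'}(θ=0.3147,φ=4.6837) and Σ D·Y over m':
  (-0.2414-0.5945i)·(-0.0369-0.0021i)  (+0.1276-0.0556i)·(-0.0065+0.2273i)  (-0.1900-0.4074i)·(+0.5401+0.0000i)  (+0.4833-0.2405i)·(+0.0065+0.2273i)  (+0.1285+0.2427i)·(-0.0369+0.0021i)
Y_2^-1(R⁻¹ n̂) = -0.030620-0.068639i

Re=-0.0306 Im=-0.0686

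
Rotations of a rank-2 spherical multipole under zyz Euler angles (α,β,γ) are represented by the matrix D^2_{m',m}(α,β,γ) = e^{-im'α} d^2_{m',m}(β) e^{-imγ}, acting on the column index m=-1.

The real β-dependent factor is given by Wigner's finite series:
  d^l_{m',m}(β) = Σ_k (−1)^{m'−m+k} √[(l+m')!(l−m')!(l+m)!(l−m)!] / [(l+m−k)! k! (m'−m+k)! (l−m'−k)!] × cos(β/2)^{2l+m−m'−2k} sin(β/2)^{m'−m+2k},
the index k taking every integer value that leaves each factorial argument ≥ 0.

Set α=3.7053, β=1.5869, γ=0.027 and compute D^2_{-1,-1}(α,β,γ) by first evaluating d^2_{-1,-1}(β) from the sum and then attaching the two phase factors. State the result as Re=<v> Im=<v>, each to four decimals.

Re=0.4217 Im=0.2828

First d^2_{-1,-1}(β=1.5869), then the phase factors e^{-i(-1)α} and e^{-i(-1)γ}:
Half-angle: c=0.701390, s=0.712777. N=√(1·6·1·6)=6.000000
k∈{0,1} keeps every argument non-negative
  k=0: (−1)^0·6.0000/(6)·0.7014^4·0.7128^0 = +0.242013
  k=1: (−1)^1·6.0000/(2)·0.7014^2·0.7128^2 = -0.749806
d^2_{-1,-1}(1.5869) = +0.242013 -0.749806 = -0.507792
D = (-0.845280-0.534324i)·(-0.507792)·(+0.999636+0.026997i) = +0.421745+0.282814i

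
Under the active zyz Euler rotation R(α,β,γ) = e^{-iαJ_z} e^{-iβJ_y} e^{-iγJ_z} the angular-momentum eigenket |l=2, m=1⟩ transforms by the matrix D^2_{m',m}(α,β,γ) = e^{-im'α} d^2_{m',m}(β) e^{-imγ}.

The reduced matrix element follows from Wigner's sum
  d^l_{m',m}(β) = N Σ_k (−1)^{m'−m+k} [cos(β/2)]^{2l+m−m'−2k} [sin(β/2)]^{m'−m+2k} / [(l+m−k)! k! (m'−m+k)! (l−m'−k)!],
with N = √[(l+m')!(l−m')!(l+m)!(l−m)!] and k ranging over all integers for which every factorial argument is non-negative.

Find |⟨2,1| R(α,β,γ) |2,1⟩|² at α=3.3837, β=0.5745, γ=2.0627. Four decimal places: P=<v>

P=0.3899

Split into d^2_{1,1}(β=0.5745) × two z-phases.
Half-angle: c=0.959027, s=0.283316. N=√(6·1·6·1)=6.000000
k: max(0,(1)−(1))=0 … min(2+(1),2−(1))=1
  k=0: (−1)^0·6.0000/(6)·0.9590^4·0.2833^0 = +0.845907
  k=1: (−1)^1·6.0000/(2)·0.9590^2·0.2833^2 = -0.221475
d^2_{1,1}(0.5745) = +0.845907 -0.221475 = +0.624432
|D^2_{1,1}|² = |d^2_{1,1}(β)|² = (+0.624432)² = 0.389915 (the z-rotation phases have unit modulus)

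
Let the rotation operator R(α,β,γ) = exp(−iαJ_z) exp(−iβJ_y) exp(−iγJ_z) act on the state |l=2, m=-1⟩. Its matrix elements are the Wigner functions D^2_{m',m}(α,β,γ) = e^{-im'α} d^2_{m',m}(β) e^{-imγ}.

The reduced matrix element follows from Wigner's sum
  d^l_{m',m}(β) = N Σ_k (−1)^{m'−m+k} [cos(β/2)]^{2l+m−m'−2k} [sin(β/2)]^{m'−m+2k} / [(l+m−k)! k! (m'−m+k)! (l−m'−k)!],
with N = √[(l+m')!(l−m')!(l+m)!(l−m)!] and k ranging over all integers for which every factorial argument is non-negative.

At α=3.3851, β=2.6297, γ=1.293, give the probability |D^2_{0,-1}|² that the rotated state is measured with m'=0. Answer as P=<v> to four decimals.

First d^2_{0,-1}(β=2.6297), then the phase factors e^{-i(0)α} and e^{-i(-1)γ}:
With c≡cos(β/2)=0.253161 and s≡sin(β/2)=0.967424, N=[2·2·1·6]^{1/2}=4.898979
k∈{0,1} keeps every argument non-negative
  k=0: (−1)^1·4.8990/(2)·0.2532^3·0.9674^1 = -0.038449
  k=1: (−1)^2·4.8990/(2)·0.2532^1·0.9674^3 = +0.561466
d^2_{0,-1}(2.6297) = -0.038449 +0.561466 = +0.523017
|D^2_{0,-1}|² = |d^2_{0,-1}(β)|² = (+0.523017)² = 0.273547 (the z-rotation phases have unit modulus)

P=0.2735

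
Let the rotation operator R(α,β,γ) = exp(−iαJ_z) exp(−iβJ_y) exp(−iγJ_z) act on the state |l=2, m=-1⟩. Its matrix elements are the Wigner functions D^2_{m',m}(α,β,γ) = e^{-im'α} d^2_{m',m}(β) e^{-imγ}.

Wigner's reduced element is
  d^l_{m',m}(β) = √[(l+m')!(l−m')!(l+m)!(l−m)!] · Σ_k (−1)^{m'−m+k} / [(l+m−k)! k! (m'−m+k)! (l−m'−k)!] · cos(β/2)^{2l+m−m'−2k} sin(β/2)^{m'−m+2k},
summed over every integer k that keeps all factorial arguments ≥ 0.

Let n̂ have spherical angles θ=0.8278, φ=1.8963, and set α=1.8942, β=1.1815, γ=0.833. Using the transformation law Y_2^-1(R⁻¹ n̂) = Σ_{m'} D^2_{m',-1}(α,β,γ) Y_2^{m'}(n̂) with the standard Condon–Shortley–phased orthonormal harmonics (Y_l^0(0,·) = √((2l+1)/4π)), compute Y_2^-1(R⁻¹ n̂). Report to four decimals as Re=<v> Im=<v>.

Re=-0.1680 Im=-0.1865

Need the full column D^2_{m',-1} for m'=−2..2 at α=1.8942, β=1.1815, γ=0.833.
cos(β/2)=0.830523, sin(β/2)=0.556984
d^2_{-2,-1}: single k=1 term ⇒ +0.638158;  D = -0.057985-0.635518i
d^2_{-1,-1}: k∈[0..1] ⇒ +0.475781 -0.641963 = -0.166183;  D = +0.152117-0.066911i
d^2_{0,-1}: k∈[0..1] ⇒ -0.781580 +0.351525 = -0.430056;  D = -0.289281-0.318221i
d^2_{1,-1}: k∈[0..1] ⇒ +0.641963 -0.096243 = +0.545720;  D = +0.266216-0.476382i
d^2_{2,-1}: single k=0 term ⇒ -0.287019;  D = +0.282058+0.053133i
Y_2^{m'}(θ=0.8278,φ=1.8963) and Σ D·Y over m':
  (-0.0580-0.6355i)·(-0.1666+0.1270i)  (+0.1521-0.0669i)·(-0.1231-0.3647i)  (-0.2893-0.3182i)·(+0.1176+0.0000i)  (+0.2662-0.4764i)·(+0.1231-0.3647i)  (+0.2821+0.0531i)·(-0.1666-0.1270i)
Y_2^-1(R⁻¹ n̂) = -0.168024-0.186500i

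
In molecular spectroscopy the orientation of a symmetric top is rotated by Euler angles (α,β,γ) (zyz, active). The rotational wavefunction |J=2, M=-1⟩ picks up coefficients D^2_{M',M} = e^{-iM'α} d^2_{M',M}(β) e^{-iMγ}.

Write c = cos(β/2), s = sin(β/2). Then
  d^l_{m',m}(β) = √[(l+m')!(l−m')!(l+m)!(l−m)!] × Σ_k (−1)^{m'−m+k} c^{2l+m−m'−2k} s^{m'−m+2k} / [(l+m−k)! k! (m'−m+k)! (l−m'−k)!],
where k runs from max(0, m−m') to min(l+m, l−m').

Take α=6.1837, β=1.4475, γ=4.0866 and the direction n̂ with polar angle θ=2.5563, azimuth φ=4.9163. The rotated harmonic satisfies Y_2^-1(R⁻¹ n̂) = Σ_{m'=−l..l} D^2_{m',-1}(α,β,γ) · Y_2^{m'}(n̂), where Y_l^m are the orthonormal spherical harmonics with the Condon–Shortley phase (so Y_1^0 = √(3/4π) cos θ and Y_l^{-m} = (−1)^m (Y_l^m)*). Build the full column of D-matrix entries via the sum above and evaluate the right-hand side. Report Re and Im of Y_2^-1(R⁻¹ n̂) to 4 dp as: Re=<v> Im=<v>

Need the full column D^2_{m',-1} for m'=−2..2 at α=6.1837, β=1.4475, γ=4.0866.
cos(β/2)=0.749328, sin(β/2)=0.662199
d^2_{-2,-1}: single k=1 term ⇒ +0.557230;  D = -0.409221-0.378210i
d^2_{-1,-1}: k∈[0..1] ⇒ +0.315273 -0.738656 = -0.423383;  D = +0.280847+0.316825i
d^2_{0,-1}: k∈[0..1] ⇒ -0.682464 +0.532983 = -0.149481;  D = +0.087556+0.121154i
d^2_{1,-1}: k∈[0..1] ⇒ +0.738656 -0.192289 = +0.546367;  D = -0.274462-0.472427i
d^2_{2,-1}: single k=0 term ⇒ -0.435179;  D = +0.180154+0.396138i
Y_2^{m'}(θ=2.5563,φ=4.9163) and Σ D·Y over m':
  (-0.4092-0.3782i)·(-0.1082+0.0468i)  (+0.2808+0.3168i)·(-0.0720-0.3484i)  (+0.0876+0.1212i)·(+0.3420+0.0000i)  (-0.2745-0.4724i)·(+0.0720-0.3484i)  (+0.1802+0.3961i)·(-0.1082-0.0468i)
Y_2^-1(R⁻¹ n̂) = -0.003272-0.047142i

Re=-0.0033 Im=-0.0471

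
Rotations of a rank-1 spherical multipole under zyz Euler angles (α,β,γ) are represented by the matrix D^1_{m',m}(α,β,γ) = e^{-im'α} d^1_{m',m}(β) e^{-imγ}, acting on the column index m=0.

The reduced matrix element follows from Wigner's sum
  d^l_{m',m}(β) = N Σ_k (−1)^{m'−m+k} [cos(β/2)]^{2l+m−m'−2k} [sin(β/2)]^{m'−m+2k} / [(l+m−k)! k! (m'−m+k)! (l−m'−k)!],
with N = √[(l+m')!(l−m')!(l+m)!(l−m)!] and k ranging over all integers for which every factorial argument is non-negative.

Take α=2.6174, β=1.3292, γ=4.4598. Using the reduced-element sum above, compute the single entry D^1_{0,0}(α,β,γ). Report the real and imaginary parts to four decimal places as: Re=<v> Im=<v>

Re=0.2393 Im=0.0000

Split into d^1_{0,0}(β=1.3292) × two z-phases.
Half-angle: c=0.787164, s=0.616744. N=√(1·1·1·1)=1.000000
The bounds max(0,m−m')=0 and min(l+m,l−m')=1 give 2 terms
  k=0: (−1)^0·1.0000/(1)·0.7872^2·0.6167^0 = +0.619626
  k=1: (−1)^1·1.0000/(1)·0.7872^0·0.6167^2 = -0.380374
d^1_{0,0}(1.3292) = +0.619626 -0.380374 = +0.239253
Phases: e^{-i·(0)·2.6174}=+1.000000+0.000000i, e^{-i·(0)·4.4598}=+1.000000+0.000000i ⇒ D=+0.239253+0.000000i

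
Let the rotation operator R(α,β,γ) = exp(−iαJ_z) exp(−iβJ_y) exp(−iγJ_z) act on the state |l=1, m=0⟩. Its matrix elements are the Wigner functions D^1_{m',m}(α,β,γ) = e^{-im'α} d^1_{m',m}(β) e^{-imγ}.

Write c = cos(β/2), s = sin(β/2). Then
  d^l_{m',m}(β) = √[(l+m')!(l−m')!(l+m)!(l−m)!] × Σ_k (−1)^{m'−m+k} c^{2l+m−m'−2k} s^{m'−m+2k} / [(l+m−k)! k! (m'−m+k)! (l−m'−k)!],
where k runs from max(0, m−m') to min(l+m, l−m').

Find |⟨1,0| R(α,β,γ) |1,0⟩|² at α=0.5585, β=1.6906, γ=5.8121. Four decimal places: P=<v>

P=0.0143

First d^1_{0,0}(β=1.6906), then the phase factors e^{-i(0)α} and e^{-i(0)γ}:
With c≡cos(β/2)=0.663507 and s≡sin(β/2)=0.748170, N=[1·1·1·1]^{1/2}=1.000000
The bounds max(0,m−m')=0 and min(l+m,l−m')=1 give 2 terms
  k=0: (−1)^0·1.0000/(1)·0.6635^2·0.7482^0 = +0.440241
  k=1: (−1)^1·1.0000/(1)·0.6635^0·0.7482^2 = -0.559759
d^1_{0,0}(1.6906) = +0.440241 -0.559759 = -0.119517
|D^1_{0,0}|² = |d^1_{0,0}(β)|² = (-0.119517)² = 0.014284 (the z-rotation phases have unit modulus)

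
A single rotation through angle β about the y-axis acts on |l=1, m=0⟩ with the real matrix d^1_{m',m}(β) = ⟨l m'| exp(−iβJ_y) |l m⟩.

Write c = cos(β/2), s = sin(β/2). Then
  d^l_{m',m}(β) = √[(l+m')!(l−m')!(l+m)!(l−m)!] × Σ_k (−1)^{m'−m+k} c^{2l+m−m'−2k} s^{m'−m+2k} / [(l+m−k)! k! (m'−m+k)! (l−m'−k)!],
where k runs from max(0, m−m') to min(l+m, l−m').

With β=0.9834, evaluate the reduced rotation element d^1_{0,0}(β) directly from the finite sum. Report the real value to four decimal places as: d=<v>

d^1_{0,0}(β=0.9834) via Wigner's sum:
With c≡cos(β/2)=0.881532 and s≡sin(β/2)=0.472125, N=[1·1·1·1]^{1/2}=1.000000
k: max(0,(0)−(0))=0 … min(1+(0),1−(0))=1
  k=0: (−1)^0·1.0000/(1)·0.8815^2·0.4721^0 = +0.777098
  k=1: (−1)^1·1.0000/(1)·0.8815^0·0.4721^2 = -0.222902
d^1_{0,0}(0.9834) = +0.777098 -0.222902 = +0.554196

d=0.5542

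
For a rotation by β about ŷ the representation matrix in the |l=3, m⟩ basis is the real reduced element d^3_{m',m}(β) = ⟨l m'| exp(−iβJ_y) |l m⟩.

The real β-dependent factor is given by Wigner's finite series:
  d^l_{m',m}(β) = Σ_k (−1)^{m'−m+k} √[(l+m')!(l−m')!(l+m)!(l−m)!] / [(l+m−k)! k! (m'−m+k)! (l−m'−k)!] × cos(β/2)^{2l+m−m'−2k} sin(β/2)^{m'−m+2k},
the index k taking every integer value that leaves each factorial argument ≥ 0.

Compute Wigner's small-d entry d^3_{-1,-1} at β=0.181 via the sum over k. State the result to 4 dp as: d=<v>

d=0.9118

d^3_{-1,-1}(β=0.181) via Wigner's sum:
With c≡cos(β/2)=0.995908 and s≡sin(β/2)=0.090377, N=[2·24·2·24]^{1/2}=48.000000
Admissible k: 0..2 (factorial args all ≥0)
  k=0: (−1)^0·48.0000/(48)·0.9959^6·0.0904^0 = +0.975696
  k=1: (−1)^1·48.0000/(6)·0.9959^4·0.0904^2 = -0.064280
  k=2: (−1)^2·48.0000/(8)·0.9959^2·0.0904^4 = +0.000397
d^3_{-1,-1}(0.181) = +0.975696 -0.064280 +0.000397 = +0.911813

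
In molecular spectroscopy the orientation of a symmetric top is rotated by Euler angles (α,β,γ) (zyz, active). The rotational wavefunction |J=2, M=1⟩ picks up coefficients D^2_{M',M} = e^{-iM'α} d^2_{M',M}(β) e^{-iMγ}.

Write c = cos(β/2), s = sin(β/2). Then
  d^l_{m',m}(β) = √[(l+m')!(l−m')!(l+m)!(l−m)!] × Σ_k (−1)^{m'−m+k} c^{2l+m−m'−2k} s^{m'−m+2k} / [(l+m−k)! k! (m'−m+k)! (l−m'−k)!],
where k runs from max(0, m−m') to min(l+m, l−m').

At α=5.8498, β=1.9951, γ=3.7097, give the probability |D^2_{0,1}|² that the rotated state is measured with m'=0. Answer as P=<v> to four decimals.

Split into d^2_{0,1}(β=1.9951) × two z-phases.
Half-angle: c=0.542362, s=0.840145. N=√(2·2·6·1)=4.898979
The bounds max(0,m−m')=1 and min(l+m,l−m')=2 give 2 terms
  k=1: (−1)^0·4.8990/(2)·0.5424^3·0.8401^1 = +0.328321
  k=2: (−1)^1·4.8990/(2)·0.5424^1·0.8401^3 = -0.787821
d^2_{0,1}(1.9951) = +0.328321 -0.787821 = -0.459500
|D^2_{0,1}|² = |d^2_{0,1}(β)|² = (-0.459500)² = 0.211140 (the z-rotation phases have unit modulus)

P=0.2111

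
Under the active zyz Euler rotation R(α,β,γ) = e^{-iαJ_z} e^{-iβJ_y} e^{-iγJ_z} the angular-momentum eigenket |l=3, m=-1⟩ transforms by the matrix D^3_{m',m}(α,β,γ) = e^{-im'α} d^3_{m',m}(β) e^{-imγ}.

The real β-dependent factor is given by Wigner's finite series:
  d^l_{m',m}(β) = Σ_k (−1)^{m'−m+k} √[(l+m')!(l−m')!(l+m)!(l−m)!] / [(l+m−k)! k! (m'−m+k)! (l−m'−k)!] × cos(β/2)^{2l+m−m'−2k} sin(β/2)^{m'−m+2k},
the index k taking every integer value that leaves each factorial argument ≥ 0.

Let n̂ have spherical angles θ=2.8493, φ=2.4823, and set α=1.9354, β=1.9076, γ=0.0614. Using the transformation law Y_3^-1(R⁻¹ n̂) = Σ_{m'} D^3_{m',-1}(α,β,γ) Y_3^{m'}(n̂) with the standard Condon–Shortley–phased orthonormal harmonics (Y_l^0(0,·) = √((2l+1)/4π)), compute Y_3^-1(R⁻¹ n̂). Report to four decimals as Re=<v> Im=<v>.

Need the full column D^3_{m',-1} for m'=−3..3 at α=1.9354, β=1.9076, γ=0.0614.
cos(β/2)=0.578588, sin(β/2)=0.815620
d^3_{-3,-1}: single k=2 term ⇒ +0.288735;  D = +0.264158-0.116570i
d^3_{-2,-1}: k∈[1..2] ⇒ +0.167238 -0.664663 = -0.497425;  D = +0.349896+0.353560i
d^3_{-1,-1}: k∈[0..2] ⇒ +0.037516 -0.596408 +0.888877 = +0.329985;  D = -0.136361+0.300492i
d^3_{0,-1}: k∈[0..2] ⇒ -0.183200 +1.092153 -0.723435 = +0.185519;  D = +0.185169+0.011384i
d^3_{1,-1}: k∈[0..2] ⇒ +0.447306 -1.185169 +0.294393 = -0.443470;  D = +0.132411+0.423241i
d^3_{2,-1}: k∈[0..1] ⇒ -0.664663 +0.660403 = -0.004261;  D = +0.003345-0.002639i
d^3_{3,-1}: single k=0 term ⇒ +0.573767;  D = +0.492601+0.294199i
Y_3^{m'}(θ=2.8493,φ=2.4823) and Σ D·Y over m':
  (+0.2642-0.1166i)·(+0.0040-0.0092i)  (+0.3499+0.3536i)·(-0.0203-0.0787i)  (-0.1364+0.3005i)·(-0.2639-0.2045i)  (+0.1852+0.0114i)·(-0.5663+0.0000i)  (+0.1324+0.4232i)·(+0.2639-0.2045i)  (+0.0033-0.0026i)·(-0.0203+0.0787i)  (+0.4926+0.2942i)·(-0.0040-0.0092i)
Y_3^-1(R⁻¹ n̂) = +0.135641-0.016193i

Re=0.1356 Im=-0.0162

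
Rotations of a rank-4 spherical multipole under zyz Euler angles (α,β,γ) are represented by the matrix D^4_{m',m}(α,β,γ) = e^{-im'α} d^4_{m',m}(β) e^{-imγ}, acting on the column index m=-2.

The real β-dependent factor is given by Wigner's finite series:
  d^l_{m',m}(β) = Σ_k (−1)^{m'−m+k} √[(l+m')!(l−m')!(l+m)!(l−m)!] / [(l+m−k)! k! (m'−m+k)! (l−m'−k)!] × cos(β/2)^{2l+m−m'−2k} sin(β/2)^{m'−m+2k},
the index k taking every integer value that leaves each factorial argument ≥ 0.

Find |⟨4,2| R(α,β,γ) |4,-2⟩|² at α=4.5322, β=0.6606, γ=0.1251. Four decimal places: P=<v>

P=0.0145

Split into d^4_{2,-2}(β=0.6606) × two z-phases.
Half-angle: c=0.945945, s=0.324327. N=√(720·2·2·720)=1440.000000
The bounds max(0,m−m')=0 and min(l+m,l−m')=2 give 3 terms
  k=0: (−1)^4·1440.0000/(96)·0.9459^4·0.3243^4 = +0.132888
  k=1: (−1)^5·1440.0000/(120)·0.9459^2·0.3243^6 = -0.012497
  k=2: (−1)^6·1440.0000/(1440)·0.9459^0·0.3243^8 = +0.000122
d^4_{2,-2}(0.6606) = +0.132888 -0.012497 +0.000122 = +0.120514
|D^4_{2,-2}|² = |d^4_{2,-2}(β)|² = (+0.120514)² = 0.014524 (the z-rotation phases have unit modulus)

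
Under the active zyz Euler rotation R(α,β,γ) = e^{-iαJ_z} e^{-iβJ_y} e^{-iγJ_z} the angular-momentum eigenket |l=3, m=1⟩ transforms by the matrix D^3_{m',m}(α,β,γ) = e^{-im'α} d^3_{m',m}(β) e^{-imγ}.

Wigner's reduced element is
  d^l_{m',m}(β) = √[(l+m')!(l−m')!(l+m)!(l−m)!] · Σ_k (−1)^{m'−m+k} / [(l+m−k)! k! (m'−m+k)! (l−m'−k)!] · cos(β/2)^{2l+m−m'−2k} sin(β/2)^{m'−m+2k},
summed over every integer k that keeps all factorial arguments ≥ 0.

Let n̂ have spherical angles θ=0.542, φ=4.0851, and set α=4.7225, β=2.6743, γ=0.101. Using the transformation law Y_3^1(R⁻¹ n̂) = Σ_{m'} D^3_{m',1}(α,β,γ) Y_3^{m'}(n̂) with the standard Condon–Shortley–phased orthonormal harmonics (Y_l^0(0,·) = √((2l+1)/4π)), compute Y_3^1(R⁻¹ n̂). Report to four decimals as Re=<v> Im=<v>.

Need the full column D^3_{m',1} for m'=−3..3 at α=4.7225, β=2.6743, γ=0.101.
cos(β/2)=0.231526, sin(β/2)=0.972829
d^3_{-3,1}: single k=4 term ⇒ +0.185948;  D = +0.013129+0.185484i
d^3_{-2,1}: k∈[3..4] ⇒ +0.072267 -0.637943 = -0.565676;  D = +0.563832-0.045645i
d^3_{-1,1}: k∈[2..4] ⇒ +0.016316 -0.384093 +0.847653 = +0.479877;  D = -0.043555-0.477896i
d^3_{0,1}: k∈[1..3] ⇒ +0.002242 -0.118747 +0.698832 = +0.582327;  D = +0.579359-0.058715i
d^3_{1,1}: k∈[0..2] ⇒ +0.000154 -0.021755 +0.288070 = +0.266468;  D = +0.029547+0.264825i
d^3_{2,1}: k∈[0..1] ⇒ -0.002047 +0.072267 = +0.070220;  D = -0.069705+0.008491i
d^3_{3,1}: single k=0 term ⇒ +0.010532;  D = -0.001379-0.010442i
Y_3^{m'}(θ=0.542,φ=4.0851) and Σ D·Y over m':
  (+0.0131+0.1855i)·(+0.0545+0.0175i)  (+0.5638-0.0456i)·(-0.0724-0.2214i)  (-0.0436-0.4779i)·(-0.2612+0.3603i)  (+0.5794-0.0587i)·(+0.2140+0.0000i)  (+0.0295+0.2648i)·(+0.2612+0.3603i)  (-0.0697+0.0085i)·(-0.0724+0.2214i)  (-0.0014-0.0104i)·(-0.0545+0.0175i)
Y_3^1(R⁻¹ n̂) = +0.169805+0.049696i

Re=0.1698 Im=0.0497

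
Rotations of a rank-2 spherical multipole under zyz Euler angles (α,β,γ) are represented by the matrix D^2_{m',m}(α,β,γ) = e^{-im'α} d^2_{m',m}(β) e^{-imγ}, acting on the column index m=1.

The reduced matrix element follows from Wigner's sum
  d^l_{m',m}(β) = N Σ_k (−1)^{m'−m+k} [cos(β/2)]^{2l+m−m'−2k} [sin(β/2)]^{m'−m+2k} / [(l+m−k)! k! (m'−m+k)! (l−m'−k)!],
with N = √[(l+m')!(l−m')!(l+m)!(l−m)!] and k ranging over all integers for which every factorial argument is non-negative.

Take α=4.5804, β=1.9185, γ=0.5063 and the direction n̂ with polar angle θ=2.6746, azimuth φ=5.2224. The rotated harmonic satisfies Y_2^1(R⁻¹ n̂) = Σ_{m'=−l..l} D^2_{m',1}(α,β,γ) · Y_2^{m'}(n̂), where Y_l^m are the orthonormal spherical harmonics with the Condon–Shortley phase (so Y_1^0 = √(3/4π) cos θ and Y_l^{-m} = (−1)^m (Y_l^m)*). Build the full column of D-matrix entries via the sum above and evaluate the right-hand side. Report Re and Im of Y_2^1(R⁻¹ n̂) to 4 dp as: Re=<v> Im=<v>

Need the full column D^2_{m',1} for m'=−2..2 at α=4.5804, β=1.9185, γ=0.5063.
cos(β/2)=0.574134, sin(β/2)=0.818761
d^2_{-2,1}: single k=3 term ⇒ +0.630253;  D = -0.452344+0.438867i
d^2_{-1,1}: k∈[2..3] ⇒ +0.662922 -0.449396 = +0.213526;  D = -0.127224-0.171487i
d^2_{0,1}: k∈[1..2] ⇒ +0.379554 -0.771900 = -0.392346;  D = -0.343124+0.190266i
d^2_{1,1}: k∈[0..1] ⇒ +0.108656 -0.662922 = -0.554266;  D = -0.202657-0.515889i
d^2_{2,1}: single k=0 term ⇒ -0.309904;  D = +0.300850-0.074364i
Y_2^{m'}(θ=2.6746,φ=5.2224) and Σ D·Y over m':
  (-0.4523+0.4389i)·(-0.0410+0.0667i)  (-0.1272-0.1715i)·(-0.1516-0.2710i)  (-0.3431+0.1903i)·(+0.4390+0.0000i)  (-0.2027-0.5159i)·(+0.1516-0.2710i)  (+0.3008-0.0744i)·(-0.0410-0.0667i)
Y_2^1(R⁻¹ n̂) = -0.376410+0.055541i

Re=-0.3764 Im=0.0555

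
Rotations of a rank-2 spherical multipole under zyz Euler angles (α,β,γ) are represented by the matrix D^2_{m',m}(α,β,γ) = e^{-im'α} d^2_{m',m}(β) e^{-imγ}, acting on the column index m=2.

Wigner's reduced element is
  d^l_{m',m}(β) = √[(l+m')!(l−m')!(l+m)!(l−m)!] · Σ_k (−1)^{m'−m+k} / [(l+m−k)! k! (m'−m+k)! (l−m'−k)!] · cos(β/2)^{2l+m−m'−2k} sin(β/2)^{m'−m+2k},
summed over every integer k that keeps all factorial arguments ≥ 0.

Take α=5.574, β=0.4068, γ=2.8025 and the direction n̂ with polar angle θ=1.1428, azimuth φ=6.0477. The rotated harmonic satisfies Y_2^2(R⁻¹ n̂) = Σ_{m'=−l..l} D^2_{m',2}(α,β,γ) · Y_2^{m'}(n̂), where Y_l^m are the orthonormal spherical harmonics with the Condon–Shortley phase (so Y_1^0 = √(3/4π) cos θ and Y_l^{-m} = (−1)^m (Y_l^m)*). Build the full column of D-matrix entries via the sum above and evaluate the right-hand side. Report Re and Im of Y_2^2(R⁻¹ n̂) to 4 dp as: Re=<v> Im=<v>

Re=-0.0674 Im=0.1842

Need the full column D^2_{m',2} for m'=−2..2 at α=5.574, β=0.4068, γ=2.8025.
cos(β/2)=0.979385, sin(β/2)=0.202000
d^2_{-2,2}: single k=4 term ⇒ +0.001665;  D = +0.001229-0.001123i
d^2_{-1,2}: single k=3 term ⇒ +0.016145;  D = +0.016137-0.000500i
d^2_{0,2}: single k=2 term ⇒ +0.095871;  D = +0.074656+0.060148i
d^2_{1,2}: single k=1 term ⇒ +0.379527;  D = +0.069225+0.373161i
d^2_{2,2}: single k=0 term ⇒ +0.920057;  D = -0.461749+0.795797i
Y_2^{m'}(θ=1.1428,φ=6.0477) and Σ D·Y over m':
  (+0.0012-0.0011i)·(+0.2849+0.1451i)  (+0.0161-0.0005i)·(+0.2837+0.0681i)  (+0.0747+0.0601i)·(-0.1524+0.0000i)  (+0.0692+0.3732i)·(-0.2837+0.0681i)  (-0.4617+0.7958i)·(+0.2849-0.1451i)
Y_2^2(R⁻¹ n̂) = -0.067398+0.184236i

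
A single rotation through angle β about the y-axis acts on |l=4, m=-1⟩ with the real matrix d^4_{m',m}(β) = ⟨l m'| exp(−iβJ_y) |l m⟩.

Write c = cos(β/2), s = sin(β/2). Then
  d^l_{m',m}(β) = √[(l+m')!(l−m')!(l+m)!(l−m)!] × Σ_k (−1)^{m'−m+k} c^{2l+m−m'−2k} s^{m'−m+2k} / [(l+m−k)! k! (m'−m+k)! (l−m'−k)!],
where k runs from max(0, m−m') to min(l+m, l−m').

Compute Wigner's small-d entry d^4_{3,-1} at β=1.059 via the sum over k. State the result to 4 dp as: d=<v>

d=0.3796

d^4_{3,-1}(β=1.059) via Wigner's sum:
Half-angle: c=0.863060, s=0.505102. N=√(5040·1·6·120)=1904.940944
k∈{0,1} keeps every argument non-negative
  k=0: (−1)^4·1904.9409/(144)·0.8631^4·0.5051^4 = +0.477747
  k=1: (−1)^5·1904.9409/(240)·0.8631^2·0.5051^6 = -0.098181
d^4_{3,-1}(1.059) = +0.477747 -0.098181 = +0.379567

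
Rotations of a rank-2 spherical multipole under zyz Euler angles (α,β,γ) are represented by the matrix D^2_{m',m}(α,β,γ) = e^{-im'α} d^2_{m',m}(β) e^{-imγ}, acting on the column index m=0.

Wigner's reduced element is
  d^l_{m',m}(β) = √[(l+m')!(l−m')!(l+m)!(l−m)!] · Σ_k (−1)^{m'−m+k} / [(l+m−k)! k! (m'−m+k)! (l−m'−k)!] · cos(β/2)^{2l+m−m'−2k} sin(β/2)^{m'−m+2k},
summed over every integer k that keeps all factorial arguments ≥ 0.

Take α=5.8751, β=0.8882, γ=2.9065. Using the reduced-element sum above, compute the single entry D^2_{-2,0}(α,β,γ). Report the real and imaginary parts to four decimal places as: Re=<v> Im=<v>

Re=0.2526 Im=-0.2686

First d^2_{-2,0}(β=0.8882), then the phase factors e^{-i(-2)α} and e^{-i(0)γ}:
c=cos(0.8882/2)=0.902998, s=sin(0.8882/2)=0.429645; N=√[1·24·2·2]=9.797959
k: max(0,(0)−(-2))=2 … min(2+(0),2−(-2))=2
  k=2: (−1)^0·9.7980/(4)·0.9030^2·0.4296^2 = +0.368697
d^2_{-2,0}(0.8882) = +0.368697
D = (+0.685016-0.728528i)·(+0.368697)·(+1.000000+0.000000i) = +0.252563-0.268606i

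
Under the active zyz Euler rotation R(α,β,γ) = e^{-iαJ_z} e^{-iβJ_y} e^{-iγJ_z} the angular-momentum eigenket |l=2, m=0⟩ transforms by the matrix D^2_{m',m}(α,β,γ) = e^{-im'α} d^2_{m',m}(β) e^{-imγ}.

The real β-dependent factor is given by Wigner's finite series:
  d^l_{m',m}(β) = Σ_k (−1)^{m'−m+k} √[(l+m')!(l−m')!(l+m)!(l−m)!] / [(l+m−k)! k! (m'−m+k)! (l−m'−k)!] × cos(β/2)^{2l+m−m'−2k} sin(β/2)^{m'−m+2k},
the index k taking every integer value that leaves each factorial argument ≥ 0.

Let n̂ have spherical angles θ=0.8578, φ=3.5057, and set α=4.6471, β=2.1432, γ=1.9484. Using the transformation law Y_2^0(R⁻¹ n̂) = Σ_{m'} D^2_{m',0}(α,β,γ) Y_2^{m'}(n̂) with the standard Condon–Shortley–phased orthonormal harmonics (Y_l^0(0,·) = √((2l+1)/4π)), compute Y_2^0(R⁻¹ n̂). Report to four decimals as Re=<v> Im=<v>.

Re=-0.3078 Im=0.0000

Need the full column D^2_{m',0} for m'=−2..2 at α=4.6471, β=2.1432, γ=1.9484.
cos(β/2)=0.478720, sin(β/2)=0.877968
d^2_{-2,0}: single k=2 term ⇒ +0.432709;  D = -0.429025+0.056342i
d^2_{-1,0}: k∈[1..2] ⇒ +0.235939 -0.793584 = -0.557645;  D = +0.036382+0.556457i
d^2_{0,0}: k∈[0..2] ⇒ +0.052520 -0.706611 +0.594174 = -0.059916;  D = -0.059916+0.000000i
d^2_{1,0}: k∈[0..1] ⇒ -0.235939 +0.793584 = +0.557645;  D = -0.036382+0.556457i
d^2_{2,0}: single k=0 term ⇒ +0.432709;  D = -0.429025-0.056342i
Y_2^{m'}(θ=0.8578,φ=3.5057) and Σ D·Y over m':
  (-0.4290+0.0563i)·(+0.1650-0.1471i)  (+0.0364+0.5565i)·(-0.3572+0.1361i)  (-0.0599+0.0000i)·(+0.0894+0.0000i)  (-0.0364+0.5565i)·(+0.3572+0.1361i)  (-0.4290-0.0563i)·(+0.1650+0.1471i)
Y_2^0(R⁻¹ n̂) = -0.307798+0.000000i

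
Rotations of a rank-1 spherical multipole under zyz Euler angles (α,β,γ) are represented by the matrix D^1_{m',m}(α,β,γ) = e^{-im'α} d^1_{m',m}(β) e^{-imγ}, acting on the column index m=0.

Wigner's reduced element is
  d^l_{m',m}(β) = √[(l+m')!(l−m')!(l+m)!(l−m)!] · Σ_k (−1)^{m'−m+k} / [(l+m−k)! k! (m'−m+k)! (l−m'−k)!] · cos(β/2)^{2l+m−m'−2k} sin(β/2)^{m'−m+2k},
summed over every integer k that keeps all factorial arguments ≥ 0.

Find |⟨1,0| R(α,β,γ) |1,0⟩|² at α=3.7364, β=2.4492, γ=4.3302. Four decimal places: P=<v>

Split into d^1_{0,0}(β=2.4492) × two z-phases.
With c≡cos(β/2)=0.339322 and s≡sin(β/2)=0.940670, N=[1·1·1·1]^{1/2}=1.000000
The bounds max(0,m−m')=0 and min(l+m,l−m')=1 give 2 terms
  k=0: (−1)^0·1.0000/(1)·0.3393^2·0.9407^0 = +0.115140
  k=1: (−1)^1·1.0000/(1)·0.3393^0·0.9407^2 = -0.884860
d^1_{0,0}(2.4492) = +0.115140 -0.884860 = -0.769721
|D^1_{0,0}|² = |d^1_{0,0}(β)|² = (-0.769721)² = 0.592470 (the z-rotation phases have unit modulus)

P=0.5925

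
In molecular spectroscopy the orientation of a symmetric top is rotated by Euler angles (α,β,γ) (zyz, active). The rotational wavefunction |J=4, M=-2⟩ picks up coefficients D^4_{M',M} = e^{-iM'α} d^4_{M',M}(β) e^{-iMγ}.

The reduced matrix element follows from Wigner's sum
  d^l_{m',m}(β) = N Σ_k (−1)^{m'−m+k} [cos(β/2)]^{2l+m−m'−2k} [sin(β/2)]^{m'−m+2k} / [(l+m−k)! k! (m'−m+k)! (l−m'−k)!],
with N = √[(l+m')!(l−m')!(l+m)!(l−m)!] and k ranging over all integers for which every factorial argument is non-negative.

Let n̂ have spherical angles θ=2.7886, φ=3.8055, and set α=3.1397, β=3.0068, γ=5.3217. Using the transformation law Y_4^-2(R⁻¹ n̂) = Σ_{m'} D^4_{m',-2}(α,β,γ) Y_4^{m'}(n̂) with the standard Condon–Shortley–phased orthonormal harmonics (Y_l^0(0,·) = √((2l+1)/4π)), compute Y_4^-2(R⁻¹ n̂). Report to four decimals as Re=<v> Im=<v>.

Need the full column D^4_{m',-2} for m'=−4..4 at α=3.1397, β=3.0068, γ=5.3217.
cos(β/2)=0.067345, sin(β/2)=0.997730
d^4_{-4,-2}: single k=2 term ⇒ +0.000000;  D = -0.000000-0.000000i
d^4_{-3,-2}: k∈[1..2] ⇒ +0.000000 -0.000015 = -0.000015;  D = -0.000005-0.000014i
d^4_{-2,-2}: k∈[0..2] ⇒ +0.000000 -0.000001 +0.000306 = +0.000305;  D = -0.000106-0.000286i
d^4_{-1,-2}: k∈[0..2] ⇒ -0.000000 +0.000029 -0.004271 = -0.004242;  D = -0.001471-0.003978i
d^4_{0,-2}: k∈[0..2] ⇒ +0.000001 -0.000516 +0.042444 = +0.041929;  D = -0.014463-0.039356i
d^4_{1,-2}: k∈[0..2] ⇒ -0.000019 +0.006406 -0.281212 = -0.274825;  D = -0.094310-0.258137i
d^4_{2,-2}: k∈[0..2] ⇒ +0.000306 -0.053688 +0.981981 = +0.928600;  D = -0.317009-0.872813i
d^4_{3,-2}: k∈[0..1] ⇒ -0.003390 +0.248006 = +0.244616;  D = +0.083073+0.230078i
d^4_{4,-2}: single k=0 term ⇒ +0.023674;  D = -0.007998-0.022282i
Y_4^{m'}(θ=2.7886,φ=3.8055) and Σ D·Y over m':
  (-0.0000-0.0000i)·(-0.0056-0.0030i)  (-0.0000-0.0000i)·(-0.0198-0.0443i)  (-0.0001-0.0003i)·(+0.0497-0.2004i)  (-0.0015-0.0040i)·(+0.3824-0.2991i)  (-0.0145-0.0394i)·(+0.3935+0.0000i)  (-0.0943-0.2581i)·(-0.3824-0.2991i)  (-0.3170-0.8728i)·(+0.0497+0.2004i)  (+0.0831+0.2301i)·(+0.0198-0.0443i)  (-0.0080-0.0223i)·(-0.0056+0.0030i)
Y_4^-2(R⁻¹ n̂) = +0.122420+0.004469i

Re=0.1224 Im=0.0045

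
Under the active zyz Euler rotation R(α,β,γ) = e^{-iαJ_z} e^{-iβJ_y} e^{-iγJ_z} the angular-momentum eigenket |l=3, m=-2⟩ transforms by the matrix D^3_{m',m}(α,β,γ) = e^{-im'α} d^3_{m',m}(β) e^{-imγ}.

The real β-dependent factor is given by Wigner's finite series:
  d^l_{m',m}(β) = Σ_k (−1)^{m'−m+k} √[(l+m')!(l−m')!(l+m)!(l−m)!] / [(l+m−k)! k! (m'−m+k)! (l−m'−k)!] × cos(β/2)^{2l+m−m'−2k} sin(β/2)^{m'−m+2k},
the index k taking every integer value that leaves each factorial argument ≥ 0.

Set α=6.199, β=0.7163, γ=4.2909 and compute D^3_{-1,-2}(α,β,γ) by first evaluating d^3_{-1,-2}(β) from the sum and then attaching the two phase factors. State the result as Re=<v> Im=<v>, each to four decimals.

Re=0.3450 Im=-0.4599

Split into d^3_{-1,-2}(β=0.7163) × two z-phases.
Half-angle: c=0.936547, s=0.350542. N=√(2·24·1·120)=75.894664
The bounds max(0,m−m')=0 and min(l+m,l−m')=1 give 2 terms
  k=0: (−1)^1·75.8947/(24)·0.9365^5·0.3505^1 = -0.798708
  k=1: (−1)^2·75.8947/(12)·0.9365^3·0.3505^3 = +0.223789
d^3_{-1,-2}(0.7163) = -0.798708 +0.223789 = -0.574919
Phases: e^{-i·(-1)·6.199}=+0.996459-0.084086i, e^{-i·(-2)·4.2909}=-0.665242+0.746627i ⇒ D=+0.345012-0.459889i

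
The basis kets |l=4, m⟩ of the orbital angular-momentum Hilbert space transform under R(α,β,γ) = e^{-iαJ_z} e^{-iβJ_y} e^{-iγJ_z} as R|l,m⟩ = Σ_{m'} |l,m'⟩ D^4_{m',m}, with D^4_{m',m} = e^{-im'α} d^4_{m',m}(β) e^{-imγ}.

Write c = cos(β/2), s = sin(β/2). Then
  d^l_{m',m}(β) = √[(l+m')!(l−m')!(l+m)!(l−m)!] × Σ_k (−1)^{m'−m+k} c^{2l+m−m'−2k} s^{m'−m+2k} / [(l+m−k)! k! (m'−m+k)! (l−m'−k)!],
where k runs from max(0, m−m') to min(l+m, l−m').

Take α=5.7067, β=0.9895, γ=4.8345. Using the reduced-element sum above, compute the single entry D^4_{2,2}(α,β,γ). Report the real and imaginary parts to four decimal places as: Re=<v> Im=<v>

Re=0.2704 Im=0.3469

First d^4_{2,2}(β=0.9895), then the phase factors e^{-i(2)α} and e^{-i(2)γ}:
With c≡cos(β/2)=0.880087 and s≡sin(β/2)=0.474812, N=[720·2·720·2]^{1/2}=1440.000000
The bounds max(0,m−m')=0 and min(l+m,l−m')=2 give 3 terms
  k=0: (−1)^0·1440.0000/(1440)·0.8801^8·0.4748^0 = +0.359921
  k=1: (−1)^1·1440.0000/(120)·0.8801^6·0.4748^2 = -1.257126
  k=2: (−1)^2·1440.0000/(96)·0.8801^4·0.4748^4 = +0.457383
d^4_{2,2}(0.9895) = +0.359921 -1.257126 +0.457383 = -0.439823
D = (+0.405774+0.913973i)·(-0.439823)·(-0.970326+0.241802i) = +0.270374+0.346904i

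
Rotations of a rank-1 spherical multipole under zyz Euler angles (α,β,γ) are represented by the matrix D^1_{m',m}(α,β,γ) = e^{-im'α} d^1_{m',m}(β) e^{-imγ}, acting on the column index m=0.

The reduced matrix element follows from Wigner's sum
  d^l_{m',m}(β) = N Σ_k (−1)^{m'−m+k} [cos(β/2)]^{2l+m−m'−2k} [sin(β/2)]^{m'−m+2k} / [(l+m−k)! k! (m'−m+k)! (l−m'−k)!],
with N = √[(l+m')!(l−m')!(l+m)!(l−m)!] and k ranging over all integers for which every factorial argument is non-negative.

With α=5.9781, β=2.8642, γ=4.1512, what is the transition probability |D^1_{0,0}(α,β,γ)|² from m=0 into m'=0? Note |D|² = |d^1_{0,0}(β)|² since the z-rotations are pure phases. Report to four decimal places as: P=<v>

Split into d^1_{0,0}(β=2.8642) × two z-phases.
With c≡cos(β/2)=0.138252 and s≡sin(β/2)=0.990397, N=[1·1·1·1]^{1/2}=1.000000
The bounds max(0,m−m')=0 and min(l+m,l−m')=1 give 2 terms
  k=0: (−1)^0·1.0000/(1)·0.1383^2·0.9904^0 = +0.019114
  k=1: (−1)^1·1.0000/(1)·0.1383^0·0.9904^2 = -0.980886
d^1_{0,0}(2.8642) = +0.019114 -0.980886 = -0.961773
|D^1_{0,0}|² = |d^1_{0,0}(β)|² = (-0.961773)² = 0.925007 (the z-rotation phases have unit modulus)

P=0.9250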